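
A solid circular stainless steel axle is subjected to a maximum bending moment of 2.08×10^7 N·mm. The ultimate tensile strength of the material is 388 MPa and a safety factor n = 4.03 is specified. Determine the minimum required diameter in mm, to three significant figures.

σ_allow = 388/4.03 = 96.28 MPa.
For a solid circular section σ = 32M/(πd³), so d³ = 32M/(π σ_allow) = 32×2.0800×10^7/(π×96.28) = 2.201×10^6 mm³.
d = 130.1 mm.

d = 130 mm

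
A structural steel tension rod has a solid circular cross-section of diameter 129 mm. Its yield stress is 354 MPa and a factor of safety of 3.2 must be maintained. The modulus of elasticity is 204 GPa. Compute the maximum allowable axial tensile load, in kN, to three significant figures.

F_allow = 1450 kN

σ_allow = 354/3.2 = 110.6 MPa.
A = πd²/4 = π×129²/4 = 13070 mm².
F_allow = σ_allow × A = 110.6×13070 = 1.446×10^6 N.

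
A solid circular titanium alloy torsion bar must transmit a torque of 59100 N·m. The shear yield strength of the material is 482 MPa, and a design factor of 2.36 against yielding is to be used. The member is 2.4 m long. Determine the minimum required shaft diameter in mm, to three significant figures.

Allowable shear stress τ_allow = 482/2.36 = 204.2 MPa.
For a solid shaft τ = 16T/(πd³), so d³ = 16T/(π τ_allow) = 16×5.9100×10^7/(π×204.2) = 1.474×10^6 mm³.
d = (1.474×10^6)^(1/3) = 113.8 mm.

d = 114 mm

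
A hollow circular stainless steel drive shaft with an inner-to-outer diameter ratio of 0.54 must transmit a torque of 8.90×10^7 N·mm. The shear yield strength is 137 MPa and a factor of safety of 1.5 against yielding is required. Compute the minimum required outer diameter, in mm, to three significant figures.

τ_allow = 137/1.5 = 91.33 MPa.
For a hollow shaft τ = 16T/[πd_o³(1−k⁴)] with k = 0.54, so 1−k⁴ = 0.9150.
d_o³ = 16T/[π τ_allow (1−k⁴)] = 16×8.9000×10^7/(π×91.33×0.9150) = 5.424×10^6 mm³.
d_o = 175.7 mm.

d_o = 176 mm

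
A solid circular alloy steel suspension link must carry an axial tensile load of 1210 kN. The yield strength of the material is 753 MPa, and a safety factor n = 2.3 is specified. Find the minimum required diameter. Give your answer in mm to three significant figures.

Allowable stress σ_allow = 753/2.3 = 327.4 MPa.
Required area A = F/σ_allow = 1210000/327.4 = 3696 mm².
A = πd²/4 → d = √(4A/π) = 68.60 mm.

d = 68.6 mm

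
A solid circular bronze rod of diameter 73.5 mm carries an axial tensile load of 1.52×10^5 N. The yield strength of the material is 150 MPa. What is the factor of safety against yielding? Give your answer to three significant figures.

n = 4.19

A = πd²/4 = 4243 mm².
σ = F/A = 152000/4243 = 35.82 MPa.
n = 150/35.82 = 4.187.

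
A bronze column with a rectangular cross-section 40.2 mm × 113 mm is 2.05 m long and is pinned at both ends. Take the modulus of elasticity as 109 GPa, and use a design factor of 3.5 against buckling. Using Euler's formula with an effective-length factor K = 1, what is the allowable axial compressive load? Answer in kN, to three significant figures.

P_allow = 44.7 kN

Buckling occurs about the weak axis: I_min = h·b³/12 = 113×40.2³/12 = 611800 mm⁴ (b = 40.2 mm is the smaller dimension).
Effective length L_e = KL = 1×2.05 m = 2050 mm.
Euler critical load P_cr = π²EI/L_e² = π²×109000×611800/2050² = 156600 N.
P_allow = P_cr/n = 156600/3.5 = 44740 N.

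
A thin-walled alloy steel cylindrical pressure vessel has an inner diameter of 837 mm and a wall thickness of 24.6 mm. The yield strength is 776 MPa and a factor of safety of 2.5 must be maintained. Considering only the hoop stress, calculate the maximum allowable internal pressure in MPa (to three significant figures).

σ_allow = 776/2.5 = 310.4 MPa.
σ_h = pD/(2t) → p_allow = 2σ_allow t/D = 2×310.4×24.6/837 = 18.25 MPa.

p_allow = 18.2 MPa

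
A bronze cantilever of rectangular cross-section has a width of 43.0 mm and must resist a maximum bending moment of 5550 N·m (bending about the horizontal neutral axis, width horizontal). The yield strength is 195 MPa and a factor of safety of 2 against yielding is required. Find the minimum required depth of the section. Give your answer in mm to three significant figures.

σ_allow = 195/2 = 97.50 MPa.
For a rectangular section σ = 6M/(bh²), so h² = 6M/(b σ_allow) = 6×5550000/(43.0×97.50) = 7943 mm².
h = 89.12 mm.

h = 89.1 mm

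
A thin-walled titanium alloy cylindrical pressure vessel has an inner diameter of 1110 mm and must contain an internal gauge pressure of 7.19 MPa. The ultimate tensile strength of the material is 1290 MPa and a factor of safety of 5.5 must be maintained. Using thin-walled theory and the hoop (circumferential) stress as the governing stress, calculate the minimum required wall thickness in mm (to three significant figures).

σ_allow = 1290/5.5 = 234.5 MPa.
Hoop stress σ_h = pD/(2t), so t = pD/(2σ_allow) = 7.19×1110/(2×234.5) = 17.01 mm.

t = 17.0 mm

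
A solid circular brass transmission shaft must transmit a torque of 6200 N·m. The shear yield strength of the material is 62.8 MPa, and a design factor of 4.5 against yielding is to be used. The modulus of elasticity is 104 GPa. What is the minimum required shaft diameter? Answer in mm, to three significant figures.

d = 131 mm

Allowable shear stress τ_allow = 62.8/4.5 = 13.96 MPa.
For a solid shaft τ = 16T/(πd³), so d³ = 16T/(π τ_allow) = 16×6200000/(π×13.96) = 2.263×10^6 mm³.
d = (2.263×10^6)^(1/3) = 131.3 mm.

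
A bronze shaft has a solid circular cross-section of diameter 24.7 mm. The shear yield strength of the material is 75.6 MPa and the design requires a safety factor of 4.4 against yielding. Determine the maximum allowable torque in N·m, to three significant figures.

T_allow = 50.8 N·m

τ_allow = 75.6/4.4 = 17.18 MPa.
For a solid shaft T_allow = τ_allow·πd³/16; πd³/16 = π×24.7³/16 = 2959 mm³.
T_allow = 17.18×2959 = 50840 N·mm = 50.84 N·m.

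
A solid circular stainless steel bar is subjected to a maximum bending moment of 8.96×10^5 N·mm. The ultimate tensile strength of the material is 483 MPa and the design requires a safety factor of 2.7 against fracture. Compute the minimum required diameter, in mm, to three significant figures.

σ_allow = 483/2.7 = 178.9 MPa.
For a solid circular section σ = 32M/(πd³), so d³ = 32M/(π σ_allow) = 32×896000/(π×178.9) = 51020 mm³.
d = 37.09 mm.

d = 37.1 mm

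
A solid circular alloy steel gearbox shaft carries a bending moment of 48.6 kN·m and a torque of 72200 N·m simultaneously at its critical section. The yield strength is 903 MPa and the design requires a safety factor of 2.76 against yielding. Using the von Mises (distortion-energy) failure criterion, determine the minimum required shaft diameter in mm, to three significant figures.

σ_allow = σ_y/n = 903/2.76 = 327.2 MPa.
For a solid shaft σ_b = 32M/(πd³) and τ = 16T/(πd³), so the von Mises stress is σ' = (16/πd³)·√(4M²+3T²).
√(4M²+3T²) = √(4×(4.860×10^7)² + 3×(7.220×10^7)²) = 1.584×10^8 N·mm.
d³ = 16×1.584×10^8/(π×327.2) = 2.466×10^6 mm³.
d = 135.1 mm.

d = 135 mm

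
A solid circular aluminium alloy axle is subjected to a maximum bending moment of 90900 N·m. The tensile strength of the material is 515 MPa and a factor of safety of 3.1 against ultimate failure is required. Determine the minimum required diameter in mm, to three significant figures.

d = 177 mm

σ_allow = 515/3.1 = 166.1 MPa.
For a solid circular section σ = 32M/(πd³), so d³ = 32M/(π σ_allow) = 32×9.0900×10^7/(π×166.1) = 5.573×10^6 mm³.
d = 177.3 mm.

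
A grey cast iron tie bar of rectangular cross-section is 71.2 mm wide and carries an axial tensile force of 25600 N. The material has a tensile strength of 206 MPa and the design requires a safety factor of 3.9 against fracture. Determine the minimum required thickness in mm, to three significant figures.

σ_allow = 206/3.9 = 52.82 MPa.
Required area A = F/σ_allow = 25600/52.82 = 484.7 mm².
t = A/w = 484.7/71.2 = 6.807 mm.

t = 6.81 mm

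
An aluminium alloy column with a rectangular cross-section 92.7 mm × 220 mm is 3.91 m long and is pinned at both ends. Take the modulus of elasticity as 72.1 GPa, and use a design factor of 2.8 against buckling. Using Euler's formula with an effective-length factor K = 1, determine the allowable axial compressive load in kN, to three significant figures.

Buckling occurs about the weak axis: I_min = h·b³/12 = 220×92.7³/12 = 1.460×10^7 mm⁴ (b = 92.7 mm is the smaller dimension).
Effective length L_e = KL = 1×3.91 m = 3910 mm.
Euler critical load P_cr = π²EI/L_e² = π²×72100×1.460×10^7/3910² = 679800 N.
P_allow = P_cr/n = 679800/2.8 = 242800 N.

P_allow = 243 kN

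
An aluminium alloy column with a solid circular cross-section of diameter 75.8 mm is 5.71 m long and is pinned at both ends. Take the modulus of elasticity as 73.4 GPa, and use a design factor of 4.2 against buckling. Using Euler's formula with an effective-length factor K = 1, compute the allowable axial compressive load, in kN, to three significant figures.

I = πd⁴/64 = π×75.8⁴/64 = 1.620×10^6 mm⁴.
Effective length L_e = KL = 1×5.71 m = 5710 mm.
Euler critical load P_cr = π²EI/L_e² = π²×73400×1.620×10^6/5710² = 36010 N.
P_allow = P_cr/n = 36010/4.2 = 8573 N.

P_allow = 8.57 kN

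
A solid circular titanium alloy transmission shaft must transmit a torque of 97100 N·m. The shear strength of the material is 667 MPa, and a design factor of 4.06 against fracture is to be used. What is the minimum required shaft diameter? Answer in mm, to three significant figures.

Allowable shear stress τ_allow = 667/4.06 = 164.3 MPa.
For a solid shaft τ = 16T/(πd³), so d³ = 16T/(π τ_allow) = 16×9.7100×10^7/(π×164.3) = 3.010×10^6 mm³.
d = (3.010×10^6)^(1/3) = 144.4 mm.

d = 144 mm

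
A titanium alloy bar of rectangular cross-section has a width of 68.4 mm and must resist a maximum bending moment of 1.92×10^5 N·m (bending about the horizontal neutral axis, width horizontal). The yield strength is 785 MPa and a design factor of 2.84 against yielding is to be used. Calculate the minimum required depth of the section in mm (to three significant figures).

h = 247 mm

σ_allow = 785/2.84 = 276.4 MPa.
For a rectangular section σ = 6M/(bh²), so h² = 6M/(b σ_allow) = 6×1.9200×10^8/(68.4×276.4) = 60930 mm².
h = 246.8 mm.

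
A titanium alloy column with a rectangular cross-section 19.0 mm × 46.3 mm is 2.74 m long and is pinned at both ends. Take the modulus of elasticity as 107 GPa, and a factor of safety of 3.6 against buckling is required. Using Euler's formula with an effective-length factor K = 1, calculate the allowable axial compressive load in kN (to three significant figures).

Buckling occurs about the weak axis: I_min = h·b³/12 = 46.3×19.0³/12 = 26460 mm⁴ (b = 19.0 mm is the smaller dimension).
Effective length L_e = KL = 1×2.74 m = 2740 mm.
Euler critical load P_cr = π²EI/L_e² = π²×107000×26460/2740² = 3723 N.
P_allow = P_cr/n = 3723/3.6 = 1034 N.

P_allow = 1.03 kN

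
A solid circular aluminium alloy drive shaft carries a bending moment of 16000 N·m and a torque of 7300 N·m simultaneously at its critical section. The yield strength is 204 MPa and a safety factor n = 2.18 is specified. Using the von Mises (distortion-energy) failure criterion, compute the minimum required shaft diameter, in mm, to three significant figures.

d = 123 mm

σ_allow = σ_y/n = 204/2.18 = 93.58 MPa.
For a solid shaft σ_b = 32M/(πd³) and τ = 16T/(πd³), so the von Mises stress is σ' = (16/πd³)·√(4M²+3T²).
√(4M²+3T²) = √(4×(1.600×10^7)² + 3×(7.300×10^6)²) = 3.441×10^7 N·mm.
d³ = 16×3.441×10^7/(π×93.58) = 1.873×10^6 mm³.
d = 123.3 mm.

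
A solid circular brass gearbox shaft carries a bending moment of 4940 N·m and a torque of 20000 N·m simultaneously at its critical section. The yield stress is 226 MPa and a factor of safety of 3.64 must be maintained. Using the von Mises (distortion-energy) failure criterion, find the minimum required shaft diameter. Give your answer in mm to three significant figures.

σ_allow = σ_y/n = 226/3.64 = 62.09 MPa.
For a solid shaft σ_b = 32M/(πd³) and τ = 16T/(πd³), so the von Mises stress is σ' = (16/πd³)·√(4M²+3T²).
√(4M²+3T²) = √(4×(4.940×10^6)² + 3×(2.000×10^7)²) = 3.602×10^7 N·mm.
d³ = 16×3.602×10^7/(π×62.09) = 2.955×10^6 mm³.
d = 143.5 mm.

d = 143 mm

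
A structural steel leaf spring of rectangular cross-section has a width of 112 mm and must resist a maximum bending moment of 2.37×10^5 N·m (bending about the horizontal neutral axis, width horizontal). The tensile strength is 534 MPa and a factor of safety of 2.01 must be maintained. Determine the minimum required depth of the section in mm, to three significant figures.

σ_allow = 534/2.01 = 265.7 MPa.
For a rectangular section σ = 6M/(bh²), so h² = 6M/(b σ_allow) = 6×2.3700×10^8/(112×265.7) = 47790 mm².
h = 218.6 mm.

h = 219 mm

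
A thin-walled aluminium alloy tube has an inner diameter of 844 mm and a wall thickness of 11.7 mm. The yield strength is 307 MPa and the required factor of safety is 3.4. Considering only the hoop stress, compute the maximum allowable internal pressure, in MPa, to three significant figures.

p_allow = 2.50 MPa

σ_allow = 307/3.4 = 90.29 MPa.
σ_h = pD/(2t) → p_allow = 2σ_allow t/D = 2×90.29×11.7/844 = 2.503 MPa.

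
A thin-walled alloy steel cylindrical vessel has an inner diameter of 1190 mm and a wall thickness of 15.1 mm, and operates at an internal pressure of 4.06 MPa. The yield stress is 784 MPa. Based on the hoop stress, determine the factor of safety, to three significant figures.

σ_h = pD/(2t) = 4.06×1190/(2×15.1) = 160.0 MPa.
n = 784/160.0 = 4.901.

n = 4.90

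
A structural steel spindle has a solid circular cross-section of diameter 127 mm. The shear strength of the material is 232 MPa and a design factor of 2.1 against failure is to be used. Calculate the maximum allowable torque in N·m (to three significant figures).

T_allow = 44400 N·m

τ_allow = 232/2.1 = 110.5 MPa.
For a solid shaft T_allow = τ_allow·πd³/16; πd³/16 = π×127³/16 = 402200 mm³.
T_allow = 110.5×402200 = 4.443×10^7 N·mm = 44430 N·m.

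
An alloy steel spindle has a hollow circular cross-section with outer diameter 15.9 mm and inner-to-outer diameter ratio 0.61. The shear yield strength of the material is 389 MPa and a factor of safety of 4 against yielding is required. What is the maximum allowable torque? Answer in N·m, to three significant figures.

τ_allow = 389/4 = 97.25 MPa.
For a hollow shaft T_allow = τ_allow·πd_o³(1−k⁴)/16 with 1−k⁴ = 0.8615, so πd_o³(1−k⁴)/16 = 680.0 mm³.
T_allow = 97.25×680.0 = 66130 N·mm = 66.13 N·m.

T_allow = 66.1 N·m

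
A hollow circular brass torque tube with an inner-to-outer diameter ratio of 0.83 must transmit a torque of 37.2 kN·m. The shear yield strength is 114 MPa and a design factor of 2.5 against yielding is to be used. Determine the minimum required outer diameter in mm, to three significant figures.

d_o = 199 mm

τ_allow = 114/2.5 = 45.60 MPa.
For a hollow shaft τ = 16T/[πd_o³(1−k⁴)] with k = 0.83, so 1−k⁴ = 0.5254.
d_o³ = 16T/[π τ_allow (1−k⁴)] = 16×3.7200×10^7/(π×45.60×0.5254) = 7.908×10^6 mm³.
d_o = 199.2 mm.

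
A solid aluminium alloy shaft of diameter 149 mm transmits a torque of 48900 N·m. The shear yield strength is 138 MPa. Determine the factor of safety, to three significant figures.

τ = 16T/(πd³) = 16×4.8900×10^7/(π×149³) = 75.29 MPa.
n = τ_limit/τ = 138/75.29 = 1.833.

n = 1.83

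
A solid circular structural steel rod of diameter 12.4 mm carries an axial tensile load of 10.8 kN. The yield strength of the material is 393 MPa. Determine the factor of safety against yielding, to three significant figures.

n = 4.39

A = πd²/4 = 120.8 mm².
σ = F/A = 10800/120.8 = 89.43 MPa.
n = 393/89.43 = 4.394.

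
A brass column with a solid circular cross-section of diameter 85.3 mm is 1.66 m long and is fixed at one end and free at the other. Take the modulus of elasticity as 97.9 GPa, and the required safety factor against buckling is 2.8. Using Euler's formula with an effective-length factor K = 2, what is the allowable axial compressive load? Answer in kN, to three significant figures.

P_allow = 81.4 kN

I = πd⁴/64 = π×85.3⁴/64 = 2.599×10^6 mm⁴.
Effective length L_e = KL = 2×1.66 m = 3320 mm.
Euler critical load P_cr = π²EI/L_e² = π²×97900×2.599×10^6/3320² = 227800 N.
P_allow = P_cr/n = 227800/2.8 = 81360 N.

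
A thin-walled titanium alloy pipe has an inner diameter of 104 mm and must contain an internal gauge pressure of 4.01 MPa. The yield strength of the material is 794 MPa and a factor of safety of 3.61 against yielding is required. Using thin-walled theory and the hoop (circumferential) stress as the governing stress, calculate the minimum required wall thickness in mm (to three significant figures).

σ_allow = 794/3.61 = 219.9 MPa.
Hoop stress σ_h = pD/(2t), so t = pD/(2σ_allow) = 4.01×104/(2×219.9) = 0.9481 mm.

t = 0.948 mm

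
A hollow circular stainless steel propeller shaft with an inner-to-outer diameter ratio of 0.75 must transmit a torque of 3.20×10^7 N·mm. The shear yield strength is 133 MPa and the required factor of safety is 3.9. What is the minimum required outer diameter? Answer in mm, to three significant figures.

τ_allow = 133/3.9 = 34.10 MPa.
For a hollow shaft τ = 16T/[πd_o³(1−k⁴)] with k = 0.75, so 1−k⁴ = 0.6836.
d_o³ = 16T/[π τ_allow (1−k⁴)] = 16×3.2000×10^7/(π×34.10×0.6836) = 6.991×10^6 mm³.
d_o = 191.2 mm.

d_o = 191 mm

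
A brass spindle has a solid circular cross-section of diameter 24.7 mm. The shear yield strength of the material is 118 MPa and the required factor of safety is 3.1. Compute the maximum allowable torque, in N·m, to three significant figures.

T_allow = 113 N·m

τ_allow = 118/3.1 = 38.06 MPa.
For a solid shaft T_allow = τ_allow·πd³/16; πd³/16 = π×24.7³/16 = 2959 mm³.
T_allow = 38.06×2959 = 112600 N·mm = 112.6 N·m.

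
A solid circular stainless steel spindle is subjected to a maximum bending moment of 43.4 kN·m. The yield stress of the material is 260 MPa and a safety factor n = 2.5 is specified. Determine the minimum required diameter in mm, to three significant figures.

d = 162 mm

σ_allow = 260/2.5 = 104.0 MPa.
For a solid circular section σ = 32M/(πd³), so d³ = 32M/(π σ_allow) = 32×4.3400×10^7/(π×104.0) = 4.251×10^6 mm³.
d = 162.0 mm.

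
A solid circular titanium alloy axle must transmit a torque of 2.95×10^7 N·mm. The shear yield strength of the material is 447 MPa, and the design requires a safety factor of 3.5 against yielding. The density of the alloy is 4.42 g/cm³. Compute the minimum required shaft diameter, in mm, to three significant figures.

Allowable shear stress τ_allow = 447/3.5 = 127.7 MPa.
For a solid shaft τ = 16T/(πd³), so d³ = 16T/(π τ_allow) = 16×2.9500×10^7/(π×127.7) = 1.176×10^6 mm³.
d = (1.176×10^6)^(1/3) = 105.6 mm.

d = 106 mm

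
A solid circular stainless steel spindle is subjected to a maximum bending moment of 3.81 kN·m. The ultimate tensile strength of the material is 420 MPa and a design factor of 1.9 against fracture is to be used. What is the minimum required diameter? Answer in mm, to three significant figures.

d = 56.0 mm

σ_allow = 420/1.9 = 221.1 MPa.
For a solid circular section σ = 32M/(πd³), so d³ = 32M/(π σ_allow) = 32×3810000/(π×221.1) = 175600 mm³.
d = 55.99 mm.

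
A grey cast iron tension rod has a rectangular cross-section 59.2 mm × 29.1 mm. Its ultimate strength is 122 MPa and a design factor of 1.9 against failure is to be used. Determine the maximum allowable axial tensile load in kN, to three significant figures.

F_allow = 111 kN

σ_allow = 122/1.9 = 64.21 MPa.
A = 59.2×29.1 = 1723 mm².
F_allow = σ_allow × A = 64.21×1723 = 110600 N.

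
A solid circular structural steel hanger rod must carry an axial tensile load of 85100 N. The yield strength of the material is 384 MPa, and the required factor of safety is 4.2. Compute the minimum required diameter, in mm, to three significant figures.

d = 34.4 mm

Allowable stress σ_allow = 384/4.2 = 91.43 MPa.
Required area A = F/σ_allow = 85100/91.43 = 930.8 mm².
A = πd²/4 → d = √(4A/π) = 34.43 mm.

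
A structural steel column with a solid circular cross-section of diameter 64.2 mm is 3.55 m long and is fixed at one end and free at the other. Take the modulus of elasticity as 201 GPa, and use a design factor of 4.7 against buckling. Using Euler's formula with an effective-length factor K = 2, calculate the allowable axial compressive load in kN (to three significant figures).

I = πd⁴/64 = π×64.2⁴/64 = 833900 mm⁴.
Effective length L_e = KL = 2×3.55 m = 7100 mm.
Euler critical load P_cr = π²EI/L_e² = π²×201000×833900/7100² = 32820 N.
P_allow = P_cr/n = 32820/4.7 = 6982 N.

P_allow = 6.98 kN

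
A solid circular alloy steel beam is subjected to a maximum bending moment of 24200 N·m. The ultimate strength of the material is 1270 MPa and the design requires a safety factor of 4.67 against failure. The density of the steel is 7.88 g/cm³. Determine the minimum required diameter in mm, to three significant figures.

σ_allow = 1270/4.67 = 271.9 MPa.
For a solid circular section σ = 32M/(πd³), so d³ = 32M/(π σ_allow) = 32×2.4200×10^7/(π×271.9) = 906400 mm³.
d = 96.78 mm.

d = 96.8 mm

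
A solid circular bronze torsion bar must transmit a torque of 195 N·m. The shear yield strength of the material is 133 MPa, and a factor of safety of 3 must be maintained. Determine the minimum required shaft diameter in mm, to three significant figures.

Allowable shear stress τ_allow = 133/3 = 44.33 MPa.
For a solid shaft τ = 16T/(πd³), so d³ = 16T/(π τ_allow) = 16×195000/(π×44.33) = 22400 mm³.
d = (22400)^(1/3) = 28.19 mm.

d = 28.2 mm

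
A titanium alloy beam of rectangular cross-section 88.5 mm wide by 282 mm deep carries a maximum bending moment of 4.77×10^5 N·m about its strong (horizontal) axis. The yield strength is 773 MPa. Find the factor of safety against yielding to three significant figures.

n = 1.90

Section modulus S = bh²/6 = 88.5×282²/6 = 1.173×10^6 mm³.
σ = M/S = 4.7700×10^8/1.173×10^6 = 406.7 MPa.
n = 773/406.7 = 1.901.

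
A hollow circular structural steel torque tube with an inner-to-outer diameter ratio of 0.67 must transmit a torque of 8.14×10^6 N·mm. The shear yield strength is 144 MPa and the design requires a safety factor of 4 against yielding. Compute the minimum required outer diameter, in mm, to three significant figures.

τ_allow = 144/4 = 36.00 MPa.
For a hollow shaft τ = 16T/[πd_o³(1−k⁴)] with k = 0.67, so 1−k⁴ = 0.7985.
d_o³ = 16T/[π τ_allow (1−k⁴)] = 16×8140000/(π×36.00×0.7985) = 1.442×10^6 mm³.
d_o = 113.0 mm.

d_o = 113 mm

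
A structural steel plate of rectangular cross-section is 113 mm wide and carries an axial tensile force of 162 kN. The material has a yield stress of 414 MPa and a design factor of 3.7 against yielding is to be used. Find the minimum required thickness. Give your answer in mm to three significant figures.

σ_allow = 414/3.7 = 111.9 MPa.
Required area A = F/σ_allow = 162000/111.9 = 1448 mm².
t = A/w = 1448/113 = 12.81 mm.

t = 12.8 mm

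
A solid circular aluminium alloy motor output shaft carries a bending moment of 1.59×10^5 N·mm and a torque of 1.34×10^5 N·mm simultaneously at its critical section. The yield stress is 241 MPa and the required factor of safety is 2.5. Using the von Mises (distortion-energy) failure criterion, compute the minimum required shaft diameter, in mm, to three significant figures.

d = 27.5 mm

σ_allow = σ_y/n = 241/2.5 = 96.40 MPa.
For a solid shaft σ_b = 32M/(πd³) and τ = 16T/(πd³), so the von Mises stress is σ' = (16/πd³)·√(4M²+3T²).
√(4M²+3T²) = √(4×(159000)² + 3×(134000)²) = 393700 N·mm.
d³ = 16×393700/(π×96.40) = 20800 mm³.
d = 27.50 mm.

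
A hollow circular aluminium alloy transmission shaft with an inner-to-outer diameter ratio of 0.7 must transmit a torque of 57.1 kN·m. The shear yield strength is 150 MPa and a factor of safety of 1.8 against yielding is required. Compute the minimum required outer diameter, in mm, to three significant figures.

τ_allow = 150/1.8 = 83.33 MPa.
For a hollow shaft τ = 16T/[πd_o³(1−k⁴)] with k = 0.7, so 1−k⁴ = 0.7599.
d_o³ = 16T/[π τ_allow (1−k⁴)] = 16×5.7100×10^7/(π×83.33×0.7599) = 4.592×10^6 mm³.
d_o = 166.2 mm.

d_o = 166 mm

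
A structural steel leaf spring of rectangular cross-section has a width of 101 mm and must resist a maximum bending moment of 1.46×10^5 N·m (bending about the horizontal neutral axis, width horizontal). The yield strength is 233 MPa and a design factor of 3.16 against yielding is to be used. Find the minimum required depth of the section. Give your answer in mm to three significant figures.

h = 343 mm

σ_allow = 233/3.16 = 73.73 MPa.
For a rectangular section σ = 6M/(bh²), so h² = 6M/(b σ_allow) = 6×1.4600×10^8/(101×73.73) = 117600 mm².
h = 343.0 mm.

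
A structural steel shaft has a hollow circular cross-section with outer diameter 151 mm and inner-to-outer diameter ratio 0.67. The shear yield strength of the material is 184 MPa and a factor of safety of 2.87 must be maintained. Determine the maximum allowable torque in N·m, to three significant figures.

T_allow = 34600 N·m

τ_allow = 184/2.87 = 64.11 MPa.
For a hollow shaft T_allow = τ_allow·πd_o³(1−k⁴)/16 with 1−k⁴ = 0.7985, so πd_o³(1−k⁴)/16 = 539800 mm³.
T_allow = 64.11×539800 = 3.461×10^7 N·mm = 34610 N·m.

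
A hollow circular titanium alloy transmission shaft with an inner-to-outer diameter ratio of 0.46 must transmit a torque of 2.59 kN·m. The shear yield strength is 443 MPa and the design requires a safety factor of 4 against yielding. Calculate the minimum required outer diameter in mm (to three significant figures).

τ_allow = 443/4 = 110.8 MPa.
For a hollow shaft τ = 16T/[πd_o³(1−k⁴)] with k = 0.46, so 1−k⁴ = 0.9552.
d_o³ = 16T/[π τ_allow (1−k⁴)] = 16×2590000/(π×110.8×0.9552) = 124700 mm³.
d_o = 49.96 mm.

d_o = 50.0 mm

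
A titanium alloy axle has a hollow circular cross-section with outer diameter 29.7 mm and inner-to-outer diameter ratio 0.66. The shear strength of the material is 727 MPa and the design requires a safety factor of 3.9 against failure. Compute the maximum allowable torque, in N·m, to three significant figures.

τ_allow = 727/3.9 = 186.4 MPa.
For a hollow shaft T_allow = τ_allow·πd_o³(1−k⁴)/16 with 1−k⁴ = 0.8103, so πd_o³(1−k⁴)/16 = 4168 mm³.
T_allow = 186.4×4168 = 776900 N·mm = 776.9 N·m.

T_allow = 777 N·m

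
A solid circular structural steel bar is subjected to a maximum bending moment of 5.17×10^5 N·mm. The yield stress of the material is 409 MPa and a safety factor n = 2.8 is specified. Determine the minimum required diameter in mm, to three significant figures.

σ_allow = 409/2.8 = 146.1 MPa.
For a solid circular section σ = 32M/(πd³), so d³ = 32M/(π σ_allow) = 32×517000/(π×146.1) = 36050 mm³.
d = 33.04 mm.

d = 33.0 mm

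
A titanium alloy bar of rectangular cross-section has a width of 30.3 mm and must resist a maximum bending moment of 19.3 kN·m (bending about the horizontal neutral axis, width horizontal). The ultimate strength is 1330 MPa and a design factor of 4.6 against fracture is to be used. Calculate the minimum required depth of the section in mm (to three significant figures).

σ_allow = 1330/4.6 = 289.1 MPa.
For a rectangular section σ = 6M/(bh²), so h² = 6M/(b σ_allow) = 6×1.9300×10^7/(30.3×289.1) = 13220 mm².
h = 115.0 mm.

h = 115 mm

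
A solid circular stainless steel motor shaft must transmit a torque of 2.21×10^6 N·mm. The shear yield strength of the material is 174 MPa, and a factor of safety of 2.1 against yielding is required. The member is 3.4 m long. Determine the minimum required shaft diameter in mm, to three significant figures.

Allowable shear stress τ_allow = 174/2.1 = 82.86 MPa.
For a solid shaft τ = 16T/(πd³), so d³ = 16T/(π τ_allow) = 16×2210000/(π×82.86) = 135800 mm³.
d = (135800)^(1/3) = 51.41 mm.

d = 51.4 mm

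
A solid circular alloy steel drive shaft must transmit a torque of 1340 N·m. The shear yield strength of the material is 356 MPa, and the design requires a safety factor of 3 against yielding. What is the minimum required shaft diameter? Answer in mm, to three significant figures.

Allowable shear stress τ_allow = 356/3 = 118.7 MPa.
For a solid shaft τ = 16T/(πd³), so d³ = 16T/(π τ_allow) = 16×1340000/(π×118.7) = 57510 mm³.
d = (57510)^(1/3) = 38.60 mm.

d = 38.6 mm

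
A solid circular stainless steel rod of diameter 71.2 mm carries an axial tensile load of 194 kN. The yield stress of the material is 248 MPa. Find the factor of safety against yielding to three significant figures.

n = 5.09

A = πd²/4 = 3982 mm².
σ = F/A = 194000/3982 = 48.73 MPa.
n = 248/48.73 = 5.090.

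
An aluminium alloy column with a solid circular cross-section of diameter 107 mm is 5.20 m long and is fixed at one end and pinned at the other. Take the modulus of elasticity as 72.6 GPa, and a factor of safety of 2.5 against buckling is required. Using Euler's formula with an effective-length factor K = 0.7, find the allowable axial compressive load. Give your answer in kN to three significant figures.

I = πd⁴/64 = π×107⁴/64 = 6.434×10^6 mm⁴.
Effective length L_e = KL = 0.7×5.20 m = 3640 mm.
Euler critical load P_cr = π²EI/L_e² = π²×72600×6.434×10^6/3640² = 348000 N.
P_allow = P_cr/n = 348000/2.5 = 139200 N.

P_allow = 139 kN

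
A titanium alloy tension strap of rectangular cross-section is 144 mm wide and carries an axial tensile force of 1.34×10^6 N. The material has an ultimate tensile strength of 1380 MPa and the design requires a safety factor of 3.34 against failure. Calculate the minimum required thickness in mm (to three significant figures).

t = 22.5 mm

σ_allow = 1380/3.34 = 413.2 MPa.
Required area A = F/σ_allow = 1340000/413.2 = 3243 mm².
t = A/w = 3243/144 = 22.52 mm.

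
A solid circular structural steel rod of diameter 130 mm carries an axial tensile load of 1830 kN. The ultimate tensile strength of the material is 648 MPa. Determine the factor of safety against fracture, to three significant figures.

A = πd²/4 = 13270 mm².
σ = F/A = 1830000/13270 = 137.9 MPa.
n = 648/137.9 = 4.700.

n = 4.70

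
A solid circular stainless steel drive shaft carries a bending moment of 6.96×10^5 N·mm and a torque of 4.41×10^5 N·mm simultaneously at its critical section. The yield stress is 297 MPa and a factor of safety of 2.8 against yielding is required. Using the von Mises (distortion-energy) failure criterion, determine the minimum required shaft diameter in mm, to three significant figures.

d = 42.4 mm

σ_allow = σ_y/n = 297/2.8 = 106.1 MPa.
For a solid shaft σ_b = 32M/(πd³) and τ = 16T/(πd³), so the von Mises stress is σ' = (16/πd³)·√(4M²+3T²).
√(4M²+3T²) = √(4×(696000)² + 3×(441000)²) = 1.588×10^6 N·mm.
d³ = 16×1.588×10^6/(π×106.1) = 76240 mm³.
d = 42.40 mm.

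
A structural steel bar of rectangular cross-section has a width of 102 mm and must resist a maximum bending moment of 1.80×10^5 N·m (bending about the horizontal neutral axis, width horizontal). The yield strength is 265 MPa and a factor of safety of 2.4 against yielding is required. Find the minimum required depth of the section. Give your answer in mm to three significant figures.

σ_allow = 265/2.4 = 110.4 MPa.
For a rectangular section σ = 6M/(bh²), so h² = 6M/(b σ_allow) = 6×1.8000×10^8/(102×110.4) = 95890 mm².
h = 309.7 mm.

h = 310 mm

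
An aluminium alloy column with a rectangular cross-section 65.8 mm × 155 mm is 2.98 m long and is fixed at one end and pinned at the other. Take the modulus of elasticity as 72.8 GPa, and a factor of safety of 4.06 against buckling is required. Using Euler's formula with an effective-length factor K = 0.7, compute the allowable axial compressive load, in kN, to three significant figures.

P_allow = 150 kN

Buckling occurs about the weak axis: I_min = h·b³/12 = 155×65.8³/12 = 3.680×10^6 mm⁴ (b = 65.8 mm is the smaller dimension).
Effective length L_e = KL = 0.7×2.98 m = 2086 mm.
Euler critical load P_cr = π²EI/L_e² = π²×72800×3.680×10^6/2086² = 607600 N.
P_allow = P_cr/n = 607600/4.06 = 149700 N.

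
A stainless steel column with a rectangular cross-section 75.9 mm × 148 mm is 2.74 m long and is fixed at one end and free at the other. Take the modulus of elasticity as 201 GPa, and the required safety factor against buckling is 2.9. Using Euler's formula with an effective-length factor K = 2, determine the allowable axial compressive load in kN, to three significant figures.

P_allow = 123 kN

Buckling occurs about the weak axis: I_min = h·b³/12 = 148×75.9³/12 = 5.393×10^6 mm⁴ (b = 75.9 mm is the smaller dimension).
Effective length L_e = KL = 2×2.74 m = 5480 mm.
Euler critical load P_cr = π²EI/L_e² = π²×201000×5.393×10^6/5480² = 356200 N.
P_allow = P_cr/n = 356200/2.9 = 122800 N.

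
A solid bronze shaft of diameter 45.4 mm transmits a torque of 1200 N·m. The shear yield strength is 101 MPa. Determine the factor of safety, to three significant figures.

n = 1.55

τ = 16T/(πd³) = 16×1200000/(π×45.4³) = 65.31 MPa.
n = τ_limit/τ = 101/65.31 = 1.546.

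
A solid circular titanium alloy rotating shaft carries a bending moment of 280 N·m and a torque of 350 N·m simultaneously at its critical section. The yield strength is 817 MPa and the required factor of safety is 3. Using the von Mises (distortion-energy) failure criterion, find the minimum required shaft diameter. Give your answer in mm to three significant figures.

σ_allow = σ_y/n = 817/3 = 272.3 MPa.
For a solid shaft σ_b = 32M/(πd³) and τ = 16T/(πd³), so the von Mises stress is σ' = (16/πd³)·√(4M²+3T²).
√(4M²+3T²) = √(4×(280000)² + 3×(350000)²) = 825300 N·mm.
d³ = 16×825300/(π×272.3) = 15430 mm³.
d = 24.90 mm.

d = 24.9 mm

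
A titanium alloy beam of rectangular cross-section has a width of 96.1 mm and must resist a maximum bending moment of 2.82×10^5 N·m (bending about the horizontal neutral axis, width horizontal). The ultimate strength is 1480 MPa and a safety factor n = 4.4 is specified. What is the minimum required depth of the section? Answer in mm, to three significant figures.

σ_allow = 1480/4.4 = 336.4 MPa.
For a rectangular section σ = 6M/(bh²), so h² = 6M/(b σ_allow) = 6×2.8200×10^8/(96.1×336.4) = 52340 mm².
h = 228.8 mm.

h = 229 mm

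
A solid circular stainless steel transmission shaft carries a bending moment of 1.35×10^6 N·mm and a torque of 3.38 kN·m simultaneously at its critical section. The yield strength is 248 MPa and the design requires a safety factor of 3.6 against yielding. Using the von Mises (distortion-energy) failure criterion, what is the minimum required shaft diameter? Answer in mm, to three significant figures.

d = 78.1 mm

σ_allow = σ_y/n = 248/3.6 = 68.89 MPa.
For a solid shaft σ_b = 32M/(πd³) and τ = 16T/(πd³), so the von Mises stress is σ' = (16/πd³)·√(4M²+3T²).
√(4M²+3T²) = √(4×(1.350×10^6)² + 3×(3.380×10^6)²) = 6.447×10^6 N·mm.
d³ = 16×6.447×10^6/(π×68.89) = 476600 mm³.
d = 78.11 mm.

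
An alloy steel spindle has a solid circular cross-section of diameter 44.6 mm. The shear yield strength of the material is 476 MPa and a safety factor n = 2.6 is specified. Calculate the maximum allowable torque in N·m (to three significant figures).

τ_allow = 476/2.6 = 183.1 MPa.
For a solid shaft T_allow = τ_allow·πd³/16; πd³/16 = π×44.6³/16 = 17420 mm³.
T_allow = 183.1×17420 = 3.189×10^6 N·mm = 3189 N·m.

T_allow = 3190 N·m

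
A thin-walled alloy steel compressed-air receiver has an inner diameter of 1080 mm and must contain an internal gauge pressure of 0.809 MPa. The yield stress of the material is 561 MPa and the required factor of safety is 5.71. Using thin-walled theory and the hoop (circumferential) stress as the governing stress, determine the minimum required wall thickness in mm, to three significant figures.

t = 4.45 mm

σ_allow = 561/5.71 = 98.25 MPa.
Hoop stress σ_h = pD/(2t), so t = pD/(2σ_allow) = 0.809×1080/(2×98.25) = 4.446 mm.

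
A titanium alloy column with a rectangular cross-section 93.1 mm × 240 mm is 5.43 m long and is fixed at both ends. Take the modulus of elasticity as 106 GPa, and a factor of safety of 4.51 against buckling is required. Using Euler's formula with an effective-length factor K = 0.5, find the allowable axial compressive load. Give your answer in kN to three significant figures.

P_allow = 508 kN

Buckling occurs about the weak axis: I_min = h·b³/12 = 240×93.1³/12 = 1.614×10^7 mm⁴ (b = 93.1 mm is the smaller dimension).
Effective length L_e = KL = 0.5×5.43 m = 2715 mm.
Euler critical load P_cr = π²EI/L_e² = π²×106000×1.614×10^7/2715² = 2.291×10^6 N.
P_allow = P_cr/n = 2.291×10^6/4.51 = 507900 N.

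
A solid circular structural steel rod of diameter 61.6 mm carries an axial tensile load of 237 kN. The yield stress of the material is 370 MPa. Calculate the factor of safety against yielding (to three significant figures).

n = 4.65

A = πd²/4 = 2980 mm².
σ = F/A = 237000/2980 = 79.52 MPa.
n = 370/79.52 = 4.653.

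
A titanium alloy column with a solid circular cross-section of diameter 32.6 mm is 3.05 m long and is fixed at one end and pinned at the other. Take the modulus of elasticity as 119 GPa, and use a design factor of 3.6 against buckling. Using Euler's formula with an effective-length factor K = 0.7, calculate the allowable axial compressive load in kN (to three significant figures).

P_allow = 3.97 kN

I = πd⁴/64 = π×32.6⁴/64 = 55440 mm⁴.
Effective length L_e = KL = 0.7×3.05 m = 2135 mm.
Euler critical load P_cr = π²EI/L_e² = π²×119000×55440/2135² = 14290 N.
P_allow = P_cr/n = 14290/3.6 = 3968 N.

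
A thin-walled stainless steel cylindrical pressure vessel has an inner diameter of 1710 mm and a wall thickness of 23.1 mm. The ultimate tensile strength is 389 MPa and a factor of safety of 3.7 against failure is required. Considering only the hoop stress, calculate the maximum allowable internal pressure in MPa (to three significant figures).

p_allow = 2.84 MPa

σ_allow = 389/3.7 = 105.1 MPa.
σ_h = pD/(2t) → p_allow = 2σ_allow t/D = 2×105.1×23.1/1710 = 2.840 MPa.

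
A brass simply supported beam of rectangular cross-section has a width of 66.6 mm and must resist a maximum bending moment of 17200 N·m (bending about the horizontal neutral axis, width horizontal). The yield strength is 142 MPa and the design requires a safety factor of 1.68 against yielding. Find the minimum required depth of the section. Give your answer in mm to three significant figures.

σ_allow = 142/1.68 = 84.52 MPa.
For a rectangular section σ = 6M/(bh²), so h² = 6M/(b σ_allow) = 6×1.7200×10^7/(66.6×84.52) = 18330 mm².
h = 135.4 mm.

h = 135 mm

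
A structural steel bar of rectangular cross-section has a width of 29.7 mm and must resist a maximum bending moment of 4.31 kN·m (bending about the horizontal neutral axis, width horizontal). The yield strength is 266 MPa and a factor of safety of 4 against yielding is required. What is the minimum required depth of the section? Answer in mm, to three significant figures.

σ_allow = 266/4 = 66.50 MPa.
For a rectangular section σ = 6M/(bh²), so h² = 6M/(b σ_allow) = 6×4310000/(29.7×66.50) = 13090 mm².
h = 114.4 mm.

h = 114 mm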